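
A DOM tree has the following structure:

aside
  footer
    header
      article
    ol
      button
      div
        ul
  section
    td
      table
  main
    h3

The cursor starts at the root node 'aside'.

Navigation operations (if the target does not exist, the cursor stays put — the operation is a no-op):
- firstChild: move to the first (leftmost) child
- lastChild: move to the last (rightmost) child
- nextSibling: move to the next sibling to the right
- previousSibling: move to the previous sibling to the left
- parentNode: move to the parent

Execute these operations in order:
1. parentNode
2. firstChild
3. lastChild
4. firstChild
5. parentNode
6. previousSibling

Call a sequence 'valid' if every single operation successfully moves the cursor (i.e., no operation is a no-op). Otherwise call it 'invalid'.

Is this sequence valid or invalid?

Answer: invalid

Derivation:
After 1 (parentNode): aside (no-op, stayed)
After 2 (firstChild): footer
After 3 (lastChild): ol
After 4 (firstChild): button
After 5 (parentNode): ol
After 6 (previousSibling): header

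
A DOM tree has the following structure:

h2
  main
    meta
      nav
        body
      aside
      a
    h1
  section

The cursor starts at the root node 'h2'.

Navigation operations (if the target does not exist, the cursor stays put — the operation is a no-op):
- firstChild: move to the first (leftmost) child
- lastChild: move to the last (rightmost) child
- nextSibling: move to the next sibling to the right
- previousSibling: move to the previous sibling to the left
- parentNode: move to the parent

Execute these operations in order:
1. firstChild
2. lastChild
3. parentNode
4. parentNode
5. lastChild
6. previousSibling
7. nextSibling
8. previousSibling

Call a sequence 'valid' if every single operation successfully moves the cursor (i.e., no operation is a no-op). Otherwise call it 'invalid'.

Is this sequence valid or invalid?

After 1 (firstChild): main
After 2 (lastChild): h1
After 3 (parentNode): main
After 4 (parentNode): h2
After 5 (lastChild): section
After 6 (previousSibling): main
After 7 (nextSibling): section
After 8 (previousSibling): main

Answer: valid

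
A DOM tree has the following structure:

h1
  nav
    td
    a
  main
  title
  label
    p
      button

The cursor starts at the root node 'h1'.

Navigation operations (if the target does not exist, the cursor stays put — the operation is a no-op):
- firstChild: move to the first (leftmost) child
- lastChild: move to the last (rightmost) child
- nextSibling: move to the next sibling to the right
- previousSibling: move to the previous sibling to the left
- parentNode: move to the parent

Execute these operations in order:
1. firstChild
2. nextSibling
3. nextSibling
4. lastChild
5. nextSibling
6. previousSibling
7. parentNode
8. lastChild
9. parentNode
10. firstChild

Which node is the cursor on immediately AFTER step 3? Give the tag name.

Answer: title

Derivation:
After 1 (firstChild): nav
After 2 (nextSibling): main
After 3 (nextSibling): title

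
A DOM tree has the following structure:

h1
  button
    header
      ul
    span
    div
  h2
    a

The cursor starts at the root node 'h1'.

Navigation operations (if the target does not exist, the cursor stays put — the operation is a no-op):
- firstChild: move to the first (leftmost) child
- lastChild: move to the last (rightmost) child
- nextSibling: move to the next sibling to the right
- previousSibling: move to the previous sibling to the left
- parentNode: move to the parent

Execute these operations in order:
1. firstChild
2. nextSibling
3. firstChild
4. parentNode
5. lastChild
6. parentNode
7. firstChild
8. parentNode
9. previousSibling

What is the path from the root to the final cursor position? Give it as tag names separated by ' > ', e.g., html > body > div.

Answer: h1 > button

Derivation:
After 1 (firstChild): button
After 2 (nextSibling): h2
After 3 (firstChild): a
After 4 (parentNode): h2
After 5 (lastChild): a
After 6 (parentNode): h2
After 7 (firstChild): a
After 8 (parentNode): h2
After 9 (previousSibling): button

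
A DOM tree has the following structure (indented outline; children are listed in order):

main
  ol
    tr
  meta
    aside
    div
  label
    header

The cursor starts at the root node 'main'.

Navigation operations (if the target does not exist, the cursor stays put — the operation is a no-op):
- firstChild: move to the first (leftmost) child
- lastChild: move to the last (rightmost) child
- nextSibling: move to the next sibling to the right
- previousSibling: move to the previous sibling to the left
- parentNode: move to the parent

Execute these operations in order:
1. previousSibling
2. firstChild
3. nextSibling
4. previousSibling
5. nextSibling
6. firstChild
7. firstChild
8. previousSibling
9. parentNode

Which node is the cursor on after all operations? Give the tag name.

Answer: meta

Derivation:
After 1 (previousSibling): main (no-op, stayed)
After 2 (firstChild): ol
After 3 (nextSibling): meta
After 4 (previousSibling): ol
After 5 (nextSibling): meta
After 6 (firstChild): aside
After 7 (firstChild): aside (no-op, stayed)
After 8 (previousSibling): aside (no-op, stayed)
After 9 (parentNode): meta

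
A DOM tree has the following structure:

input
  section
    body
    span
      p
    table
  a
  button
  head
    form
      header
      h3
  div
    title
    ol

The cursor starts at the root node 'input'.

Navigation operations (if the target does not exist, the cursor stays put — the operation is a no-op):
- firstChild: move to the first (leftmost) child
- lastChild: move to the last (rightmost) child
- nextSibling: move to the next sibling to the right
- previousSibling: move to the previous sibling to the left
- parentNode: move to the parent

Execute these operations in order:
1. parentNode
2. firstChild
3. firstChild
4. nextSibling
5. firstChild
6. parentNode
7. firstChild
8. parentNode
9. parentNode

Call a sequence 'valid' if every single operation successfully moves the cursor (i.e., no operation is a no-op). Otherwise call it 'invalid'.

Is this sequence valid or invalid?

Answer: invalid

Derivation:
After 1 (parentNode): input (no-op, stayed)
After 2 (firstChild): section
After 3 (firstChild): body
After 4 (nextSibling): span
After 5 (firstChild): p
After 6 (parentNode): span
After 7 (firstChild): p
After 8 (parentNode): span
After 9 (parentNode): section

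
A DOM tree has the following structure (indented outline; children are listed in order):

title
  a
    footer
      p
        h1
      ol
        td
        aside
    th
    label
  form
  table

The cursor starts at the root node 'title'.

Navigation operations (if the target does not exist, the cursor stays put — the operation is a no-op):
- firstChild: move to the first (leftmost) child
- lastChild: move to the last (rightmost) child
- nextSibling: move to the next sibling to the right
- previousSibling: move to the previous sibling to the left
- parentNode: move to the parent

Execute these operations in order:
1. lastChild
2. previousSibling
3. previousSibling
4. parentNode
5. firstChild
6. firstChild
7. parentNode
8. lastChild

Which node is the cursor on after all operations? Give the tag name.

After 1 (lastChild): table
After 2 (previousSibling): form
After 3 (previousSibling): a
After 4 (parentNode): title
After 5 (firstChild): a
After 6 (firstChild): footer
After 7 (parentNode): a
After 8 (lastChild): label

Answer: label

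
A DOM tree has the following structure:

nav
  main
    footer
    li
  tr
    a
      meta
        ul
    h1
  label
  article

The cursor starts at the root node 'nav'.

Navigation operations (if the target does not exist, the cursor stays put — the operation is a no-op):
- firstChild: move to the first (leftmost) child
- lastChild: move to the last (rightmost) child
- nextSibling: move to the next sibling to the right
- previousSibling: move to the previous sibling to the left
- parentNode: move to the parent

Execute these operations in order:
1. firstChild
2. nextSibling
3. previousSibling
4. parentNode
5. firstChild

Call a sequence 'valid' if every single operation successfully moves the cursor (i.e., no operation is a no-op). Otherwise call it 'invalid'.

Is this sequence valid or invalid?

After 1 (firstChild): main
After 2 (nextSibling): tr
After 3 (previousSibling): main
After 4 (parentNode): nav
After 5 (firstChild): main

Answer: valid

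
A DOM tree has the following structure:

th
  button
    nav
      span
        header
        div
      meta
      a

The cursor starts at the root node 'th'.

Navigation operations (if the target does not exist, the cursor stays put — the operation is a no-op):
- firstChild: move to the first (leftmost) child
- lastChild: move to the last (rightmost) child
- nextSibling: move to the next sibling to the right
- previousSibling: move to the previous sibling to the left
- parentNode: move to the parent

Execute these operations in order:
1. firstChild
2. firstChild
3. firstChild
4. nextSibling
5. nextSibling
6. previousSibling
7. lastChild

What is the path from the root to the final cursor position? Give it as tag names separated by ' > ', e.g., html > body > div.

Answer: th > button > nav > meta

Derivation:
After 1 (firstChild): button
After 2 (firstChild): nav
After 3 (firstChild): span
After 4 (nextSibling): meta
After 5 (nextSibling): a
After 6 (previousSibling): meta
After 7 (lastChild): meta (no-op, stayed)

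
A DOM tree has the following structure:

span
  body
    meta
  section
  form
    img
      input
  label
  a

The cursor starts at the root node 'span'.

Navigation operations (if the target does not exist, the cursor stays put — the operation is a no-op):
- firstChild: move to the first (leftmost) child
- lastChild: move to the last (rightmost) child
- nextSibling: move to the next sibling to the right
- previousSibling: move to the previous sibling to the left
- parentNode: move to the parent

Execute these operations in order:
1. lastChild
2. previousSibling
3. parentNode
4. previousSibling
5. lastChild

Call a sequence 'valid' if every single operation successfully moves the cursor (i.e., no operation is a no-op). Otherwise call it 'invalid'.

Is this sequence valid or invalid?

Answer: invalid

Derivation:
After 1 (lastChild): a
After 2 (previousSibling): label
After 3 (parentNode): span
After 4 (previousSibling): span (no-op, stayed)
After 5 (lastChild): a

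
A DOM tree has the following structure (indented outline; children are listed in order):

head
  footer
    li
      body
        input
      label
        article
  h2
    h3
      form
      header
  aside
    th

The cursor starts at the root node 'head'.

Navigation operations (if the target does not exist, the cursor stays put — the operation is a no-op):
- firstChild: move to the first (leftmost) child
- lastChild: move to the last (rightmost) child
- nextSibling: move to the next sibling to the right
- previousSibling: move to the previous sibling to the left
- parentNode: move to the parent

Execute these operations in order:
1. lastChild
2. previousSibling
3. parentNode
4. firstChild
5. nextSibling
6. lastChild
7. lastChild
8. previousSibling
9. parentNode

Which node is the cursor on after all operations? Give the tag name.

After 1 (lastChild): aside
After 2 (previousSibling): h2
After 3 (parentNode): head
After 4 (firstChild): footer
After 5 (nextSibling): h2
After 6 (lastChild): h3
After 7 (lastChild): header
After 8 (previousSibling): form
After 9 (parentNode): h3

Answer: h3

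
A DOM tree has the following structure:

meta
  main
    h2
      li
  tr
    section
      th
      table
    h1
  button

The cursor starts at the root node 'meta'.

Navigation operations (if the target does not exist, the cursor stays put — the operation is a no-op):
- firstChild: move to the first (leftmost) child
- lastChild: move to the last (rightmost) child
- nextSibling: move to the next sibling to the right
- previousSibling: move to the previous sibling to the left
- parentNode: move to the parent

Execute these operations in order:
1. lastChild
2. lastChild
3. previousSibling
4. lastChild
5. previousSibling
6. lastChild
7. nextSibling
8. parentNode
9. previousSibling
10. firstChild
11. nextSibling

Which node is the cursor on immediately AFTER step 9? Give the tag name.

After 1 (lastChild): button
After 2 (lastChild): button (no-op, stayed)
After 3 (previousSibling): tr
After 4 (lastChild): h1
After 5 (previousSibling): section
After 6 (lastChild): table
After 7 (nextSibling): table (no-op, stayed)
After 8 (parentNode): section
After 9 (previousSibling): section (no-op, stayed)

Answer: section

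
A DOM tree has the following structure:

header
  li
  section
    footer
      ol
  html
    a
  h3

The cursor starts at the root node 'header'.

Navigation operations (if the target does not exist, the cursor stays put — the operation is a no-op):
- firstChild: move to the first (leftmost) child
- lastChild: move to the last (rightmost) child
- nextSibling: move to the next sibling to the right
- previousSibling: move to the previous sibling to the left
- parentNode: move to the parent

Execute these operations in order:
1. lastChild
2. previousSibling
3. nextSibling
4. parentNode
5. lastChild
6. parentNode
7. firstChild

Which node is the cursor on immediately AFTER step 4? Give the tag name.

Answer: header

Derivation:
After 1 (lastChild): h3
After 2 (previousSibling): html
After 3 (nextSibling): h3
After 4 (parentNode): header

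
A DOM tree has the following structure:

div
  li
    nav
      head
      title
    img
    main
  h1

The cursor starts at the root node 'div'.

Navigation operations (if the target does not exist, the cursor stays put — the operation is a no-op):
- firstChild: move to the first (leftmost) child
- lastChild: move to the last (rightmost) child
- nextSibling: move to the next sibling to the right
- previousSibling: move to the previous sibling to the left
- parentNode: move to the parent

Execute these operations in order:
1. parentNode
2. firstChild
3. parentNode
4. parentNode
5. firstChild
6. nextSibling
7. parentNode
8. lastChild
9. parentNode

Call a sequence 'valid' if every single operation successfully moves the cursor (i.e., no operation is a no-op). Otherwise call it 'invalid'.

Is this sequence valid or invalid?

Answer: invalid

Derivation:
After 1 (parentNode): div (no-op, stayed)
After 2 (firstChild): li
After 3 (parentNode): div
After 4 (parentNode): div (no-op, stayed)
After 5 (firstChild): li
After 6 (nextSibling): h1
After 7 (parentNode): div
After 8 (lastChild): h1
After 9 (parentNode): div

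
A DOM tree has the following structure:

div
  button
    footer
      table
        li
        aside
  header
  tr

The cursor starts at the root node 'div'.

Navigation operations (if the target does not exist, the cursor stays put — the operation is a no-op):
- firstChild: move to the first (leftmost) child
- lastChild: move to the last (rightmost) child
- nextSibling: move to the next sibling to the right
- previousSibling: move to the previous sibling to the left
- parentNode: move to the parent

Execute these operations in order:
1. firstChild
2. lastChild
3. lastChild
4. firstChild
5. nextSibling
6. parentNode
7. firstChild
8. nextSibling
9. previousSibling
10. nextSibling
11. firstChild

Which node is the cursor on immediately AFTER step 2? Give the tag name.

Answer: footer

Derivation:
After 1 (firstChild): button
After 2 (lastChild): footer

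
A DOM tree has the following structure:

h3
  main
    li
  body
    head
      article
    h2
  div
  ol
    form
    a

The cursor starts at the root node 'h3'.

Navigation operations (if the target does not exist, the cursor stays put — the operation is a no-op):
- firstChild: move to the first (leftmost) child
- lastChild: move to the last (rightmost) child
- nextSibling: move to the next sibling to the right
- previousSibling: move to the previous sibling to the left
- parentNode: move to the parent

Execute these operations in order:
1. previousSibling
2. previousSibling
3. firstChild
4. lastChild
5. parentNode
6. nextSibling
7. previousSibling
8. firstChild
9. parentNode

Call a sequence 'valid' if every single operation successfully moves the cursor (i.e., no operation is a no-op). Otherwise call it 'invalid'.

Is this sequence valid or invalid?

Answer: invalid

Derivation:
After 1 (previousSibling): h3 (no-op, stayed)
After 2 (previousSibling): h3 (no-op, stayed)
After 3 (firstChild): main
After 4 (lastChild): li
After 5 (parentNode): main
After 6 (nextSibling): body
After 7 (previousSibling): main
After 8 (firstChild): li
After 9 (parentNode): main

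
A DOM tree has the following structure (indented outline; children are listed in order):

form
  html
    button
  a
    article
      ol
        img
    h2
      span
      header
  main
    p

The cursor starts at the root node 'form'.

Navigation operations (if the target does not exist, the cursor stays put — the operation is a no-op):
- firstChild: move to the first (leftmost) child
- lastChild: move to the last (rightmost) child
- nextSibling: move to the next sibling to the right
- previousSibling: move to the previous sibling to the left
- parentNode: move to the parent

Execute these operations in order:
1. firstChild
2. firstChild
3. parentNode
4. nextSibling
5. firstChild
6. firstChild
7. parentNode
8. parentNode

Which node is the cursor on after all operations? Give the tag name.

After 1 (firstChild): html
After 2 (firstChild): button
After 3 (parentNode): html
After 4 (nextSibling): a
After 5 (firstChild): article
After 6 (firstChild): ol
After 7 (parentNode): article
After 8 (parentNode): a

Answer: a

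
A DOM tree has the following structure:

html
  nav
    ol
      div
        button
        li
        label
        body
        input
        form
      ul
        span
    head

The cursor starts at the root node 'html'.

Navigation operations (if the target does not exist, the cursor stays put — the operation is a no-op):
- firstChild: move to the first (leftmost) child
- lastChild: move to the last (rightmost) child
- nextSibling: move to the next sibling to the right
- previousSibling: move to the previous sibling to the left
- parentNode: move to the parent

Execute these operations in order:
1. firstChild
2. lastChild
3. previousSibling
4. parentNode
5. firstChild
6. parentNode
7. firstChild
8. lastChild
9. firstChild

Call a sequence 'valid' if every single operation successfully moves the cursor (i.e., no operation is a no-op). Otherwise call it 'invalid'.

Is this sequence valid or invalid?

After 1 (firstChild): nav
After 2 (lastChild): head
After 3 (previousSibling): ol
After 4 (parentNode): nav
After 5 (firstChild): ol
After 6 (parentNode): nav
After 7 (firstChild): ol
After 8 (lastChild): ul
After 9 (firstChild): span

Answer: valid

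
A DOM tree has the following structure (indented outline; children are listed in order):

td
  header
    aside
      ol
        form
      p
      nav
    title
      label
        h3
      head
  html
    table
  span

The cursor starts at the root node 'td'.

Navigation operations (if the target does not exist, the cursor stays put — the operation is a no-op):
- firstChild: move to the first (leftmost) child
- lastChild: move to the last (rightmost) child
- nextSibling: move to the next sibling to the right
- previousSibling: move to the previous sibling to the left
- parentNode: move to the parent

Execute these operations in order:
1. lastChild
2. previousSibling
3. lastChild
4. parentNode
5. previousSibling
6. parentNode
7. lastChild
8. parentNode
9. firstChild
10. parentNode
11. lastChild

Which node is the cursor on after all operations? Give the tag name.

Answer: span

Derivation:
After 1 (lastChild): span
After 2 (previousSibling): html
After 3 (lastChild): table
After 4 (parentNode): html
After 5 (previousSibling): header
After 6 (parentNode): td
After 7 (lastChild): span
After 8 (parentNode): td
After 9 (firstChild): header
After 10 (parentNode): td
After 11 (lastChild): span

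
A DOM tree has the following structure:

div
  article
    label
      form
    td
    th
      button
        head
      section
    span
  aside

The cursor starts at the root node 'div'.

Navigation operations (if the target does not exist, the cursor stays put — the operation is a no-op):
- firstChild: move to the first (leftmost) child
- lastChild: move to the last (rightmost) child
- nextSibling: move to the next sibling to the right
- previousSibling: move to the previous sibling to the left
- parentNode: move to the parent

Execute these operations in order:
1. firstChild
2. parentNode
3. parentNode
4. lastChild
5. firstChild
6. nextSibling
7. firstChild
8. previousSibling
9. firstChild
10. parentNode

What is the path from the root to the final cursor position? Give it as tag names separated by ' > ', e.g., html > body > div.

After 1 (firstChild): article
After 2 (parentNode): div
After 3 (parentNode): div (no-op, stayed)
After 4 (lastChild): aside
After 5 (firstChild): aside (no-op, stayed)
After 6 (nextSibling): aside (no-op, stayed)
After 7 (firstChild): aside (no-op, stayed)
After 8 (previousSibling): article
After 9 (firstChild): label
After 10 (parentNode): article

Answer: div > article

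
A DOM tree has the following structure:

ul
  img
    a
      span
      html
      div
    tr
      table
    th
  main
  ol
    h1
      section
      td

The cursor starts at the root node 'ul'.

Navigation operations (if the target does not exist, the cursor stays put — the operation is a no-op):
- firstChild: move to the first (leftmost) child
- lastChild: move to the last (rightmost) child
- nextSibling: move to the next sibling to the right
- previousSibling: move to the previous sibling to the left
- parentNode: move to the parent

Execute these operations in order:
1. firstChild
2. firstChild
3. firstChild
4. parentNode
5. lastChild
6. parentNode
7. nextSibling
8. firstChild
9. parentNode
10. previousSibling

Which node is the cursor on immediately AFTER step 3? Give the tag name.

Answer: span

Derivation:
After 1 (firstChild): img
After 2 (firstChild): a
After 3 (firstChild): span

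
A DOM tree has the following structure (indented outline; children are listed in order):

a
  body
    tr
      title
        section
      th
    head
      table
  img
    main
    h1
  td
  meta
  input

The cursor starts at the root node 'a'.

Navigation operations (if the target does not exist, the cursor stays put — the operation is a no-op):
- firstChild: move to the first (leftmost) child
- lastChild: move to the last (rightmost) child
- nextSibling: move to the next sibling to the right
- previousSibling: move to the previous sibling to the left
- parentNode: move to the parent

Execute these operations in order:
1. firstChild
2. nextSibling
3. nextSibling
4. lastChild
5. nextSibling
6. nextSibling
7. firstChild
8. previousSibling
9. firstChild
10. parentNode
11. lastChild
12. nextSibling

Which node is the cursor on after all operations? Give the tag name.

Answer: input

Derivation:
After 1 (firstChild): body
After 2 (nextSibling): img
After 3 (nextSibling): td
After 4 (lastChild): td (no-op, stayed)
After 5 (nextSibling): meta
After 6 (nextSibling): input
After 7 (firstChild): input (no-op, stayed)
After 8 (previousSibling): meta
After 9 (firstChild): meta (no-op, stayed)
After 10 (parentNode): a
After 11 (lastChild): input
After 12 (nextSibling): input (no-op, stayed)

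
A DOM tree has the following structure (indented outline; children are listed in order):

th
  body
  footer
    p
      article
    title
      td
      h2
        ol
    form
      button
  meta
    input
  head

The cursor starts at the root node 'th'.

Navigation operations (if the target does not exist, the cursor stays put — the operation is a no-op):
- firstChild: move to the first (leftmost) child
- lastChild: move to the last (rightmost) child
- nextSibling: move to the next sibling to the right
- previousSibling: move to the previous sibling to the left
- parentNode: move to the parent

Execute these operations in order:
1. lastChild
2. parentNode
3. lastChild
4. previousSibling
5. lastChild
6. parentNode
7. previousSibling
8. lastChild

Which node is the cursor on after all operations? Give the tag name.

After 1 (lastChild): head
After 2 (parentNode): th
After 3 (lastChild): head
After 4 (previousSibling): meta
After 5 (lastChild): input
After 6 (parentNode): meta
After 7 (previousSibling): footer
After 8 (lastChild): form

Answer: form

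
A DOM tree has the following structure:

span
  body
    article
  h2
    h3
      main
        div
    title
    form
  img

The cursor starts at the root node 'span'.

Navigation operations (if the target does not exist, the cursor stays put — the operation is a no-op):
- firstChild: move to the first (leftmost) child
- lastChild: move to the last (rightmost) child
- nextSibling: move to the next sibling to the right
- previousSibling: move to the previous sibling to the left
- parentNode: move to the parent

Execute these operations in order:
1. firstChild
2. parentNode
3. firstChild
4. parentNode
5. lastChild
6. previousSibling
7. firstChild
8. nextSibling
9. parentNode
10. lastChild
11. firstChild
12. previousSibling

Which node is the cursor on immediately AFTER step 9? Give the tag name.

After 1 (firstChild): body
After 2 (parentNode): span
After 3 (firstChild): body
After 4 (parentNode): span
After 5 (lastChild): img
After 6 (previousSibling): h2
After 7 (firstChild): h3
After 8 (nextSibling): title
After 9 (parentNode): h2

Answer: h2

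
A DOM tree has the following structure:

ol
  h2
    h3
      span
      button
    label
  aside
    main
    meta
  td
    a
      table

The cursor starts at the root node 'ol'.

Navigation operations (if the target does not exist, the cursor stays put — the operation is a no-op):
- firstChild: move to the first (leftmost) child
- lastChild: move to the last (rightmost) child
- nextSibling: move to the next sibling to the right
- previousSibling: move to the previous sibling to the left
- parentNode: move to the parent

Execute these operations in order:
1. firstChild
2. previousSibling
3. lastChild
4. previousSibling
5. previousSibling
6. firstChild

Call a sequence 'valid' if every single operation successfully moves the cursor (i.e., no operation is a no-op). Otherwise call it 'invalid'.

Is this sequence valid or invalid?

After 1 (firstChild): h2
After 2 (previousSibling): h2 (no-op, stayed)
After 3 (lastChild): label
After 4 (previousSibling): h3
After 5 (previousSibling): h3 (no-op, stayed)
After 6 (firstChild): span

Answer: invalid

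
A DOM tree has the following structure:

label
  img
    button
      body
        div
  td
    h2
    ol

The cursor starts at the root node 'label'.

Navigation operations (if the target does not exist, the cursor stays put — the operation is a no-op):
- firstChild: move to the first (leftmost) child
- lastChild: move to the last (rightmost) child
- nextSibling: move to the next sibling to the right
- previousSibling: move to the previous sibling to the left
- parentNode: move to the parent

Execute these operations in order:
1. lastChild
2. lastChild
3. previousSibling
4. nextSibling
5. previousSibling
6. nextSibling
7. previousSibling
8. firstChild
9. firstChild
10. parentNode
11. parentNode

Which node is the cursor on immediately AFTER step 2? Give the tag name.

After 1 (lastChild): td
After 2 (lastChild): ol

Answer: ol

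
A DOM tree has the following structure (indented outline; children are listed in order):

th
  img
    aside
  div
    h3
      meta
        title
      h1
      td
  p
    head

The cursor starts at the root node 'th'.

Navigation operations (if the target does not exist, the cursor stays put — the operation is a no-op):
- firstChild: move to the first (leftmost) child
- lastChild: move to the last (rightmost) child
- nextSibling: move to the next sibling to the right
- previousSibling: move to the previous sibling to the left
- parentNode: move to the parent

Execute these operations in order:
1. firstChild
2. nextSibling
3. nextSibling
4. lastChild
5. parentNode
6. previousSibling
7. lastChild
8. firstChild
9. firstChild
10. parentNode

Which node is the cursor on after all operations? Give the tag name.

Answer: meta

Derivation:
After 1 (firstChild): img
After 2 (nextSibling): div
After 3 (nextSibling): p
After 4 (lastChild): head
After 5 (parentNode): p
After 6 (previousSibling): div
After 7 (lastChild): h3
After 8 (firstChild): meta
After 9 (firstChild): title
After 10 (parentNode): meta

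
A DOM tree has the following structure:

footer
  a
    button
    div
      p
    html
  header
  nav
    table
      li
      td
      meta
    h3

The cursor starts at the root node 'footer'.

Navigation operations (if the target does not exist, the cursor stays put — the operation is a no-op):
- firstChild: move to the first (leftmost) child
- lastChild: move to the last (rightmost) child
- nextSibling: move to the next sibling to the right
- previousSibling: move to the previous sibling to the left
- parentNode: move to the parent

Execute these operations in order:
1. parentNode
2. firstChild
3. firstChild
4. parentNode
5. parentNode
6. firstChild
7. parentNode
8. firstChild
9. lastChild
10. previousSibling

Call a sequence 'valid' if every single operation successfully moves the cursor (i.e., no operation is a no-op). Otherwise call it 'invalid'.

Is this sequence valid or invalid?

After 1 (parentNode): footer (no-op, stayed)
After 2 (firstChild): a
After 3 (firstChild): button
After 4 (parentNode): a
After 5 (parentNode): footer
After 6 (firstChild): a
After 7 (parentNode): footer
After 8 (firstChild): a
After 9 (lastChild): html
After 10 (previousSibling): div

Answer: invalid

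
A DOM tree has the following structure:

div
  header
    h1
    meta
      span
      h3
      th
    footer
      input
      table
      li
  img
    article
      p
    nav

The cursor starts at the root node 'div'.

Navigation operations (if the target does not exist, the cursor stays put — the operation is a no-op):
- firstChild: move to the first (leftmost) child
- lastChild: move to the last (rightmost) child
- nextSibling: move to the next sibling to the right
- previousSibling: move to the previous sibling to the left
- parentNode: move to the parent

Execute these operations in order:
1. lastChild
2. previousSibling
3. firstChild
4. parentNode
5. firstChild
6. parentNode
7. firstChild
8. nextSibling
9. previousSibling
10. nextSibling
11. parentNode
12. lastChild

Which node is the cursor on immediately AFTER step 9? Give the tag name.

Answer: h1

Derivation:
After 1 (lastChild): img
After 2 (previousSibling): header
After 3 (firstChild): h1
After 4 (parentNode): header
After 5 (firstChild): h1
After 6 (parentNode): header
After 7 (firstChild): h1
After 8 (nextSibling): meta
After 9 (previousSibling): h1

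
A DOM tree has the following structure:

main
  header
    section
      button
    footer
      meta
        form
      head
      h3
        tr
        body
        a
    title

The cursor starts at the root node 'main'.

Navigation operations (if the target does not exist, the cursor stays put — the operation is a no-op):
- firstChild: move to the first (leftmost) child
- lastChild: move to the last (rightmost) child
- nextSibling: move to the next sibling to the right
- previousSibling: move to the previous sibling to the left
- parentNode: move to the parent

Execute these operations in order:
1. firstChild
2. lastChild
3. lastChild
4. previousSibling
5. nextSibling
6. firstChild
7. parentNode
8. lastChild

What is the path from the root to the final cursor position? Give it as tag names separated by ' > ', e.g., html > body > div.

Answer: main > header > title

Derivation:
After 1 (firstChild): header
After 2 (lastChild): title
After 3 (lastChild): title (no-op, stayed)
After 4 (previousSibling): footer
After 5 (nextSibling): title
After 6 (firstChild): title (no-op, stayed)
After 7 (parentNode): header
After 8 (lastChild): title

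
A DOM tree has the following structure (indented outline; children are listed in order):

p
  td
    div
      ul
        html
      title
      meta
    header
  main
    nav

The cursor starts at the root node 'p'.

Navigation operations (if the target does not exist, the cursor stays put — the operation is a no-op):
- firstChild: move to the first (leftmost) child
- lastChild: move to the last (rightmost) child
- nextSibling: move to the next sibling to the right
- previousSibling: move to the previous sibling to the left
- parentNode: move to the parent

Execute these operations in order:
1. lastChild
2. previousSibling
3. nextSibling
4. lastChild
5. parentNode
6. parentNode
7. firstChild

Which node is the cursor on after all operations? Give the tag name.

Answer: td

Derivation:
After 1 (lastChild): main
After 2 (previousSibling): td
After 3 (nextSibling): main
After 4 (lastChild): nav
After 5 (parentNode): main
After 6 (parentNode): p
After 7 (firstChild): td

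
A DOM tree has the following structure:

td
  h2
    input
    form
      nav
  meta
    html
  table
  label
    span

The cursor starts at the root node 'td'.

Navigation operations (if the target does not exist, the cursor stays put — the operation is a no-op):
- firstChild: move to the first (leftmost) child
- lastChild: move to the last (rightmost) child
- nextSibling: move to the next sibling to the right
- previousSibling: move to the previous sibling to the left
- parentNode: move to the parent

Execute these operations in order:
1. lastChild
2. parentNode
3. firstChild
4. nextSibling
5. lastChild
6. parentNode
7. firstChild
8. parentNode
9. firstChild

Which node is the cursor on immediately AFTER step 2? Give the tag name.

After 1 (lastChild): label
After 2 (parentNode): td

Answer: td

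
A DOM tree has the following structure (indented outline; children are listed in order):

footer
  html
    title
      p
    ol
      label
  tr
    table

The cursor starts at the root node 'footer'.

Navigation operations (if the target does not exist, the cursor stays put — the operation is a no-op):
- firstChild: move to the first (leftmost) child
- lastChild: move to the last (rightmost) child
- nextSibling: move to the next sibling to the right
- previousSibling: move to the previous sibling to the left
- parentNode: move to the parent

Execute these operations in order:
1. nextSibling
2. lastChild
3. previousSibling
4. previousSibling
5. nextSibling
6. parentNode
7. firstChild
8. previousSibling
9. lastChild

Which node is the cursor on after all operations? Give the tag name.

After 1 (nextSibling): footer (no-op, stayed)
After 2 (lastChild): tr
After 3 (previousSibling): html
After 4 (previousSibling): html (no-op, stayed)
After 5 (nextSibling): tr
After 6 (parentNode): footer
After 7 (firstChild): html
After 8 (previousSibling): html (no-op, stayed)
After 9 (lastChild): ol

Answer: ol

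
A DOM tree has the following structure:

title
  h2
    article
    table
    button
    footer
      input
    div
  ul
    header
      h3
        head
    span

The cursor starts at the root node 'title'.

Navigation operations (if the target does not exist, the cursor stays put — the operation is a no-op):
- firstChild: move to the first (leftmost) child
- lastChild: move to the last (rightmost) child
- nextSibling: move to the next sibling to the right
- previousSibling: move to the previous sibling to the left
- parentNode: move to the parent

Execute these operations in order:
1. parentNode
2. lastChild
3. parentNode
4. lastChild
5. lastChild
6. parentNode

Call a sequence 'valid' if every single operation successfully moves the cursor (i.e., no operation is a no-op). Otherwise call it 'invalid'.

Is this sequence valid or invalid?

Answer: invalid

Derivation:
After 1 (parentNode): title (no-op, stayed)
After 2 (lastChild): ul
After 3 (parentNode): title
After 4 (lastChild): ul
After 5 (lastChild): span
After 6 (parentNode): ul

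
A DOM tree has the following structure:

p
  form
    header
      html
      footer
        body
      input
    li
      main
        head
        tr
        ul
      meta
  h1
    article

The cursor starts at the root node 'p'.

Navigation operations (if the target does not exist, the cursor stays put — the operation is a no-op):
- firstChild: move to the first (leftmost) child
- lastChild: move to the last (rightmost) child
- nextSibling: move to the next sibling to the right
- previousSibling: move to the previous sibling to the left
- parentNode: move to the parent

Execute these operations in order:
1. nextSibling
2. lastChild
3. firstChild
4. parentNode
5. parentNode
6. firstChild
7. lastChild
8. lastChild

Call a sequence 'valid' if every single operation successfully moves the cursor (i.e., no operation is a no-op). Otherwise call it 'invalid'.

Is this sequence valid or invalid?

After 1 (nextSibling): p (no-op, stayed)
After 2 (lastChild): h1
After 3 (firstChild): article
After 4 (parentNode): h1
After 5 (parentNode): p
After 6 (firstChild): form
After 7 (lastChild): li
After 8 (lastChild): meta

Answer: invalid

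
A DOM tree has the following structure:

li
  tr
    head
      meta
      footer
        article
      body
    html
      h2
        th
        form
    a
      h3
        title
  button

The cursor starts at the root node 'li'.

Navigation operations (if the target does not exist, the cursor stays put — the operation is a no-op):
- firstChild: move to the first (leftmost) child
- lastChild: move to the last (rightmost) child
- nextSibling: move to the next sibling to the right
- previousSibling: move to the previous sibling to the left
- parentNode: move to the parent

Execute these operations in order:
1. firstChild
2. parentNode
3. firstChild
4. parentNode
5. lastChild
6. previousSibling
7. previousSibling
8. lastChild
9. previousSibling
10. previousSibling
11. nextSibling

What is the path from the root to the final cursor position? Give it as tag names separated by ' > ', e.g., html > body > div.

Answer: li > tr > html

Derivation:
After 1 (firstChild): tr
After 2 (parentNode): li
After 3 (firstChild): tr
After 4 (parentNode): li
After 5 (lastChild): button
After 6 (previousSibling): tr
After 7 (previousSibling): tr (no-op, stayed)
After 8 (lastChild): a
After 9 (previousSibling): html
After 10 (previousSibling): head
After 11 (nextSibling): html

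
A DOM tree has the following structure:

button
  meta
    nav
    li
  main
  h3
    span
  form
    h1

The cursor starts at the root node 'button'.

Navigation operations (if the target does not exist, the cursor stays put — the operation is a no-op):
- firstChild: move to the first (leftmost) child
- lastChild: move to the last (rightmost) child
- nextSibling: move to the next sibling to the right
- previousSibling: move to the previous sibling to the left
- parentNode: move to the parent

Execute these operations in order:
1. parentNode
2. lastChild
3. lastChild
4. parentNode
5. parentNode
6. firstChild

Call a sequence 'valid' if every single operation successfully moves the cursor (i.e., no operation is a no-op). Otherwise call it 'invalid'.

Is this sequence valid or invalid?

After 1 (parentNode): button (no-op, stayed)
After 2 (lastChild): form
After 3 (lastChild): h1
After 4 (parentNode): form
After 5 (parentNode): button
After 6 (firstChild): meta

Answer: invalid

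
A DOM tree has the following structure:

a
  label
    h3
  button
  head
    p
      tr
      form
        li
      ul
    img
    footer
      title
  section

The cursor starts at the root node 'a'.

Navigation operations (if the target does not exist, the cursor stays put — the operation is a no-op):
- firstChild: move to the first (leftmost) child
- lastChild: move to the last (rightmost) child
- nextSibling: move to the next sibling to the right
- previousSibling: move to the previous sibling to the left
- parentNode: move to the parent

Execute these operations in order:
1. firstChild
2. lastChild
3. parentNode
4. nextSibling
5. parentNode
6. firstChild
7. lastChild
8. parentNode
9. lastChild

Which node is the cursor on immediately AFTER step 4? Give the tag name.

Answer: button

Derivation:
After 1 (firstChild): label
After 2 (lastChild): h3
After 3 (parentNode): label
After 4 (nextSibling): button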